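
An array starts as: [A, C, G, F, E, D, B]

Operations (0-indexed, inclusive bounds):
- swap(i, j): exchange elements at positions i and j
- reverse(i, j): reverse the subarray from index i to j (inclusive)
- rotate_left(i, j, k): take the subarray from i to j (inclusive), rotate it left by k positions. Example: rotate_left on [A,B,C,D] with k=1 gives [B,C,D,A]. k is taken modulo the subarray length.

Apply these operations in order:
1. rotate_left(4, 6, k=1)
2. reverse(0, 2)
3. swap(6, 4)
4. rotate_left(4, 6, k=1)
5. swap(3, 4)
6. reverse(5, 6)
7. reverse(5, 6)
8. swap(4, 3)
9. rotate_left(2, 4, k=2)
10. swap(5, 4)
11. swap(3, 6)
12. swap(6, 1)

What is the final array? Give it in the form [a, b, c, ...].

Answer: [G, A, B, E, D, F, C]

Derivation:
After 1 (rotate_left(4, 6, k=1)): [A, C, G, F, D, B, E]
After 2 (reverse(0, 2)): [G, C, A, F, D, B, E]
After 3 (swap(6, 4)): [G, C, A, F, E, B, D]
After 4 (rotate_left(4, 6, k=1)): [G, C, A, F, B, D, E]
After 5 (swap(3, 4)): [G, C, A, B, F, D, E]
After 6 (reverse(5, 6)): [G, C, A, B, F, E, D]
After 7 (reverse(5, 6)): [G, C, A, B, F, D, E]
After 8 (swap(4, 3)): [G, C, A, F, B, D, E]
After 9 (rotate_left(2, 4, k=2)): [G, C, B, A, F, D, E]
After 10 (swap(5, 4)): [G, C, B, A, D, F, E]
After 11 (swap(3, 6)): [G, C, B, E, D, F, A]
After 12 (swap(6, 1)): [G, A, B, E, D, F, C]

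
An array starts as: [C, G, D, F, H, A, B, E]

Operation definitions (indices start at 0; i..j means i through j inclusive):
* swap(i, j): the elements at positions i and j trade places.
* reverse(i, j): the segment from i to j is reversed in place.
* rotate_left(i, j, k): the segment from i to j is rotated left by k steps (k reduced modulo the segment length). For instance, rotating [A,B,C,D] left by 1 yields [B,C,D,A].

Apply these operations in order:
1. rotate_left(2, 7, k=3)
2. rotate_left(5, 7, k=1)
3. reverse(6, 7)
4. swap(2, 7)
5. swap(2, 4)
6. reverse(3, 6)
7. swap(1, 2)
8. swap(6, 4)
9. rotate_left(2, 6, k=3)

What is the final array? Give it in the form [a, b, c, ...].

Answer: [C, E, H, F, G, D, B, A]

Derivation:
After 1 (rotate_left(2, 7, k=3)): [C, G, A, B, E, D, F, H]
After 2 (rotate_left(5, 7, k=1)): [C, G, A, B, E, F, H, D]
After 3 (reverse(6, 7)): [C, G, A, B, E, F, D, H]
After 4 (swap(2, 7)): [C, G, H, B, E, F, D, A]
After 5 (swap(2, 4)): [C, G, E, B, H, F, D, A]
After 6 (reverse(3, 6)): [C, G, E, D, F, H, B, A]
After 7 (swap(1, 2)): [C, E, G, D, F, H, B, A]
After 8 (swap(6, 4)): [C, E, G, D, B, H, F, A]
After 9 (rotate_left(2, 6, k=3)): [C, E, H, F, G, D, B, A]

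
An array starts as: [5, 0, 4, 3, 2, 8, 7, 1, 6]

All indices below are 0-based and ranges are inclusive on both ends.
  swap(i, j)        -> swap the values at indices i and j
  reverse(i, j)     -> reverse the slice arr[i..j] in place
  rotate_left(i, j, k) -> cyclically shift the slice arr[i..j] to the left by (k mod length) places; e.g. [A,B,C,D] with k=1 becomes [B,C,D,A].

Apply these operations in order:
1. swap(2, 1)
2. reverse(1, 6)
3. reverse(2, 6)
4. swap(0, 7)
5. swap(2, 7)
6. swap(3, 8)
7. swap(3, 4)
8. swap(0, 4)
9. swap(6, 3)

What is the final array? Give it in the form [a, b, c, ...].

After 1 (swap(2, 1)): [5, 4, 0, 3, 2, 8, 7, 1, 6]
After 2 (reverse(1, 6)): [5, 7, 8, 2, 3, 0, 4, 1, 6]
After 3 (reverse(2, 6)): [5, 7, 4, 0, 3, 2, 8, 1, 6]
After 4 (swap(0, 7)): [1, 7, 4, 0, 3, 2, 8, 5, 6]
After 5 (swap(2, 7)): [1, 7, 5, 0, 3, 2, 8, 4, 6]
After 6 (swap(3, 8)): [1, 7, 5, 6, 3, 2, 8, 4, 0]
After 7 (swap(3, 4)): [1, 7, 5, 3, 6, 2, 8, 4, 0]
After 8 (swap(0, 4)): [6, 7, 5, 3, 1, 2, 8, 4, 0]
After 9 (swap(6, 3)): [6, 7, 5, 8, 1, 2, 3, 4, 0]

Answer: [6, 7, 5, 8, 1, 2, 3, 4, 0]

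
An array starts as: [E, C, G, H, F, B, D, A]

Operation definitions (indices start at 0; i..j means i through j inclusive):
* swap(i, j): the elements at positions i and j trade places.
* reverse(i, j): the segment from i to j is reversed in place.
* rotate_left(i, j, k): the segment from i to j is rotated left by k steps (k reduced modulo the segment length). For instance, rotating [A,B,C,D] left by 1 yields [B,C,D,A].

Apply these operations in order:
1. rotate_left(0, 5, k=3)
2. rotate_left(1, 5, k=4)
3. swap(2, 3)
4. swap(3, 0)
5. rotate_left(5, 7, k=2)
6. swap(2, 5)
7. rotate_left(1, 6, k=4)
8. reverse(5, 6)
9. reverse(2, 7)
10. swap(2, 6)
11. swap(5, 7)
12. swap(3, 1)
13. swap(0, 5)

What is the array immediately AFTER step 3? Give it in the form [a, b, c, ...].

Answer: [H, G, B, F, E, C, D, A]

Derivation:
After 1 (rotate_left(0, 5, k=3)): [H, F, B, E, C, G, D, A]
After 2 (rotate_left(1, 5, k=4)): [H, G, F, B, E, C, D, A]
After 3 (swap(2, 3)): [H, G, B, F, E, C, D, A]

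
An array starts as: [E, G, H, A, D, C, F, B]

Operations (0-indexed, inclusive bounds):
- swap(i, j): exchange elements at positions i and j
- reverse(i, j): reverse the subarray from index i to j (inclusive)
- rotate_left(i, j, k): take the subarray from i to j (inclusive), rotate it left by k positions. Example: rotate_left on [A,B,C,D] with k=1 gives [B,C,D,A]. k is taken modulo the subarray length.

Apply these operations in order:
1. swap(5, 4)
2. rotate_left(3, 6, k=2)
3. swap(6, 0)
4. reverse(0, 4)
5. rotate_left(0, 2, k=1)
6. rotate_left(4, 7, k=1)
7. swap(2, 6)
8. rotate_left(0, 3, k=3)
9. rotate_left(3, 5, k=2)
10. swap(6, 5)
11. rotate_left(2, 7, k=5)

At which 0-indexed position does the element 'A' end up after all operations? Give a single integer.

Answer: 7

Derivation:
After 1 (swap(5, 4)): [E, G, H, A, C, D, F, B]
After 2 (rotate_left(3, 6, k=2)): [E, G, H, D, F, A, C, B]
After 3 (swap(6, 0)): [C, G, H, D, F, A, E, B]
After 4 (reverse(0, 4)): [F, D, H, G, C, A, E, B]
After 5 (rotate_left(0, 2, k=1)): [D, H, F, G, C, A, E, B]
After 6 (rotate_left(4, 7, k=1)): [D, H, F, G, A, E, B, C]
After 7 (swap(2, 6)): [D, H, B, G, A, E, F, C]
After 8 (rotate_left(0, 3, k=3)): [G, D, H, B, A, E, F, C]
After 9 (rotate_left(3, 5, k=2)): [G, D, H, E, B, A, F, C]
After 10 (swap(6, 5)): [G, D, H, E, B, F, A, C]
After 11 (rotate_left(2, 7, k=5)): [G, D, C, H, E, B, F, A]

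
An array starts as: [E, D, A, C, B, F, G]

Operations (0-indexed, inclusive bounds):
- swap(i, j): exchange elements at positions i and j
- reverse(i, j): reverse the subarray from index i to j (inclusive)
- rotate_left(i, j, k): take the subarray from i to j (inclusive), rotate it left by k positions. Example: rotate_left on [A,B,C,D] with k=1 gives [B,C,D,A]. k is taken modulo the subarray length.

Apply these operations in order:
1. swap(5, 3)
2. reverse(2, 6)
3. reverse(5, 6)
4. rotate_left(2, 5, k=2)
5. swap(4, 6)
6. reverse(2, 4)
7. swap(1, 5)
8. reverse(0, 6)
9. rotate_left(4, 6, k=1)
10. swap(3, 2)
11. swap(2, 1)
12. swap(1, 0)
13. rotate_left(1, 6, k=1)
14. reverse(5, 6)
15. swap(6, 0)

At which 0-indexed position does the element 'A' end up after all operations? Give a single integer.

Answer: 6

Derivation:
After 1 (swap(5, 3)): [E, D, A, F, B, C, G]
After 2 (reverse(2, 6)): [E, D, G, C, B, F, A]
After 3 (reverse(5, 6)): [E, D, G, C, B, A, F]
After 4 (rotate_left(2, 5, k=2)): [E, D, B, A, G, C, F]
After 5 (swap(4, 6)): [E, D, B, A, F, C, G]
After 6 (reverse(2, 4)): [E, D, F, A, B, C, G]
After 7 (swap(1, 5)): [E, C, F, A, B, D, G]
After 8 (reverse(0, 6)): [G, D, B, A, F, C, E]
After 9 (rotate_left(4, 6, k=1)): [G, D, B, A, C, E, F]
After 10 (swap(3, 2)): [G, D, A, B, C, E, F]
After 11 (swap(2, 1)): [G, A, D, B, C, E, F]
After 12 (swap(1, 0)): [A, G, D, B, C, E, F]
After 13 (rotate_left(1, 6, k=1)): [A, D, B, C, E, F, G]
After 14 (reverse(5, 6)): [A, D, B, C, E, G, F]
After 15 (swap(6, 0)): [F, D, B, C, E, G, A]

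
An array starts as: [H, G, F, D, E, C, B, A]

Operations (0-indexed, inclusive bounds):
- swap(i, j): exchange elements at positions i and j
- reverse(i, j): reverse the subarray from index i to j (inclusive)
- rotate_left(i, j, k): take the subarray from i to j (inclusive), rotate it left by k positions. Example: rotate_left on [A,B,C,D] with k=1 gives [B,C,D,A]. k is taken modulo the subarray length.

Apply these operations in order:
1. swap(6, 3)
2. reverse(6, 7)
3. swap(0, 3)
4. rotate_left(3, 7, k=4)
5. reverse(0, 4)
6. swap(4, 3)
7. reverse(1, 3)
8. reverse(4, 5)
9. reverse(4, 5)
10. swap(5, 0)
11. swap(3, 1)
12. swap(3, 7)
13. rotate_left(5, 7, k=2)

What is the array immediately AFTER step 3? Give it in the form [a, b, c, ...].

Answer: [B, G, F, H, E, C, A, D]

Derivation:
After 1 (swap(6, 3)): [H, G, F, B, E, C, D, A]
After 2 (reverse(6, 7)): [H, G, F, B, E, C, A, D]
After 3 (swap(0, 3)): [B, G, F, H, E, C, A, D]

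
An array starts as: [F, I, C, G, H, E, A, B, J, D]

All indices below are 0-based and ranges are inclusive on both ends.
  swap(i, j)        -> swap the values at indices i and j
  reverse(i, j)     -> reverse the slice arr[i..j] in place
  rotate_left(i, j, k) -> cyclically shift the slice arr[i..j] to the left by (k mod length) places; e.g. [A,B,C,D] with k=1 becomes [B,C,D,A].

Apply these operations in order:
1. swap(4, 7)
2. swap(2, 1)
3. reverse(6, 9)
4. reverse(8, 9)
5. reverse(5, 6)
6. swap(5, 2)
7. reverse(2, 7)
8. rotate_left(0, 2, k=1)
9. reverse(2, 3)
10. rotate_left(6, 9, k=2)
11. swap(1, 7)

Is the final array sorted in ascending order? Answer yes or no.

Answer: no

Derivation:
After 1 (swap(4, 7)): [F, I, C, G, B, E, A, H, J, D]
After 2 (swap(2, 1)): [F, C, I, G, B, E, A, H, J, D]
After 3 (reverse(6, 9)): [F, C, I, G, B, E, D, J, H, A]
After 4 (reverse(8, 9)): [F, C, I, G, B, E, D, J, A, H]
After 5 (reverse(5, 6)): [F, C, I, G, B, D, E, J, A, H]
After 6 (swap(5, 2)): [F, C, D, G, B, I, E, J, A, H]
After 7 (reverse(2, 7)): [F, C, J, E, I, B, G, D, A, H]
After 8 (rotate_left(0, 2, k=1)): [C, J, F, E, I, B, G, D, A, H]
After 9 (reverse(2, 3)): [C, J, E, F, I, B, G, D, A, H]
After 10 (rotate_left(6, 9, k=2)): [C, J, E, F, I, B, A, H, G, D]
After 11 (swap(1, 7)): [C, H, E, F, I, B, A, J, G, D]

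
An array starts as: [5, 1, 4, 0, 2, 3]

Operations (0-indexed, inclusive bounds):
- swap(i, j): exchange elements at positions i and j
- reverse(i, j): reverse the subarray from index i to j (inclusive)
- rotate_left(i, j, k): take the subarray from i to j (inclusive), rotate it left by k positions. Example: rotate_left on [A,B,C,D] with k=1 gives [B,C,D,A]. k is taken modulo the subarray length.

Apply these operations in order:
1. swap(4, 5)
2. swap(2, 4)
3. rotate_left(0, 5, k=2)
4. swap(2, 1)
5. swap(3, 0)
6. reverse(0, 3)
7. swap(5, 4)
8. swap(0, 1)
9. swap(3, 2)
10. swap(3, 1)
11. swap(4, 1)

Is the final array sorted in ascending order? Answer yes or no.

Answer: yes

Derivation:
After 1 (swap(4, 5)): [5, 1, 4, 0, 3, 2]
After 2 (swap(2, 4)): [5, 1, 3, 0, 4, 2]
After 3 (rotate_left(0, 5, k=2)): [3, 0, 4, 2, 5, 1]
After 4 (swap(2, 1)): [3, 4, 0, 2, 5, 1]
After 5 (swap(3, 0)): [2, 4, 0, 3, 5, 1]
After 6 (reverse(0, 3)): [3, 0, 4, 2, 5, 1]
After 7 (swap(5, 4)): [3, 0, 4, 2, 1, 5]
After 8 (swap(0, 1)): [0, 3, 4, 2, 1, 5]
After 9 (swap(3, 2)): [0, 3, 2, 4, 1, 5]
After 10 (swap(3, 1)): [0, 4, 2, 3, 1, 5]
After 11 (swap(4, 1)): [0, 1, 2, 3, 4, 5]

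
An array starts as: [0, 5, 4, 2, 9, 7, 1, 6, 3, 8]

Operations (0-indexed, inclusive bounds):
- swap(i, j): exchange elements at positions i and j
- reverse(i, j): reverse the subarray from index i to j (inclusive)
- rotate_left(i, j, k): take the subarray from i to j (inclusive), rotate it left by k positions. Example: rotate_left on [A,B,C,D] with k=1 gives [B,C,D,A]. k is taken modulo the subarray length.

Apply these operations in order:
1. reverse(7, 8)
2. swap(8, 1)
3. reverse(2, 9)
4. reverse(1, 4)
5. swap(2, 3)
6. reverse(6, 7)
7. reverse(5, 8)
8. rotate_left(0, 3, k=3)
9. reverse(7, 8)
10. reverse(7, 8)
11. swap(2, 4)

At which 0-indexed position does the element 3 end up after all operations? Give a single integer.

After 1 (reverse(7, 8)): [0, 5, 4, 2, 9, 7, 1, 3, 6, 8]
After 2 (swap(8, 1)): [0, 6, 4, 2, 9, 7, 1, 3, 5, 8]
After 3 (reverse(2, 9)): [0, 6, 8, 5, 3, 1, 7, 9, 2, 4]
After 4 (reverse(1, 4)): [0, 3, 5, 8, 6, 1, 7, 9, 2, 4]
After 5 (swap(2, 3)): [0, 3, 8, 5, 6, 1, 7, 9, 2, 4]
After 6 (reverse(6, 7)): [0, 3, 8, 5, 6, 1, 9, 7, 2, 4]
After 7 (reverse(5, 8)): [0, 3, 8, 5, 6, 2, 7, 9, 1, 4]
After 8 (rotate_left(0, 3, k=3)): [5, 0, 3, 8, 6, 2, 7, 9, 1, 4]
After 9 (reverse(7, 8)): [5, 0, 3, 8, 6, 2, 7, 1, 9, 4]
After 10 (reverse(7, 8)): [5, 0, 3, 8, 6, 2, 7, 9, 1, 4]
After 11 (swap(2, 4)): [5, 0, 6, 8, 3, 2, 7, 9, 1, 4]

Answer: 4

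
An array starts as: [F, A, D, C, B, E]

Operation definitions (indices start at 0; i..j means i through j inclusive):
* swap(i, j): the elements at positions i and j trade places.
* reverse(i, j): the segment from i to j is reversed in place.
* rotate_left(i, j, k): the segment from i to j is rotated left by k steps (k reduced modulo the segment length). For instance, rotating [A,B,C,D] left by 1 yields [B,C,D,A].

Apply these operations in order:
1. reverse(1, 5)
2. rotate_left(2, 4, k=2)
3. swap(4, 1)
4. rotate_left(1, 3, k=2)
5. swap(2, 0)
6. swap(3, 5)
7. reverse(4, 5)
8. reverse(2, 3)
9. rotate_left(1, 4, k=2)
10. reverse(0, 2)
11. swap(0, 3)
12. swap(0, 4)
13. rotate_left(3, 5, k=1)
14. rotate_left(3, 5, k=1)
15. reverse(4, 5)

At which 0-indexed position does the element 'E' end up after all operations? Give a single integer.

Answer: 3

Derivation:
After 1 (reverse(1, 5)): [F, E, B, C, D, A]
After 2 (rotate_left(2, 4, k=2)): [F, E, D, B, C, A]
After 3 (swap(4, 1)): [F, C, D, B, E, A]
After 4 (rotate_left(1, 3, k=2)): [F, B, C, D, E, A]
After 5 (swap(2, 0)): [C, B, F, D, E, A]
After 6 (swap(3, 5)): [C, B, F, A, E, D]
After 7 (reverse(4, 5)): [C, B, F, A, D, E]
After 8 (reverse(2, 3)): [C, B, A, F, D, E]
After 9 (rotate_left(1, 4, k=2)): [C, F, D, B, A, E]
After 10 (reverse(0, 2)): [D, F, C, B, A, E]
After 11 (swap(0, 3)): [B, F, C, D, A, E]
After 12 (swap(0, 4)): [A, F, C, D, B, E]
After 13 (rotate_left(3, 5, k=1)): [A, F, C, B, E, D]
After 14 (rotate_left(3, 5, k=1)): [A, F, C, E, D, B]
After 15 (reverse(4, 5)): [A, F, C, E, B, D]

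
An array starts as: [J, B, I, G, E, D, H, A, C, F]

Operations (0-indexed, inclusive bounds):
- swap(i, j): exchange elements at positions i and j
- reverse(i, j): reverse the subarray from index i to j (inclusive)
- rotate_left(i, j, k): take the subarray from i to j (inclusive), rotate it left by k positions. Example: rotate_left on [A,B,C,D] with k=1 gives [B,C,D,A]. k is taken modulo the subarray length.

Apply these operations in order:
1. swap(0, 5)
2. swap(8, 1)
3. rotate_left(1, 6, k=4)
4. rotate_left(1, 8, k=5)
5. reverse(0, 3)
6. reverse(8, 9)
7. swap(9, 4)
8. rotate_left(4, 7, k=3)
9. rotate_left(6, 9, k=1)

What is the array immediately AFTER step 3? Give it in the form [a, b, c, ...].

Answer: [D, J, H, C, I, G, E, A, B, F]

Derivation:
After 1 (swap(0, 5)): [D, B, I, G, E, J, H, A, C, F]
After 2 (swap(8, 1)): [D, C, I, G, E, J, H, A, B, F]
After 3 (rotate_left(1, 6, k=4)): [D, J, H, C, I, G, E, A, B, F]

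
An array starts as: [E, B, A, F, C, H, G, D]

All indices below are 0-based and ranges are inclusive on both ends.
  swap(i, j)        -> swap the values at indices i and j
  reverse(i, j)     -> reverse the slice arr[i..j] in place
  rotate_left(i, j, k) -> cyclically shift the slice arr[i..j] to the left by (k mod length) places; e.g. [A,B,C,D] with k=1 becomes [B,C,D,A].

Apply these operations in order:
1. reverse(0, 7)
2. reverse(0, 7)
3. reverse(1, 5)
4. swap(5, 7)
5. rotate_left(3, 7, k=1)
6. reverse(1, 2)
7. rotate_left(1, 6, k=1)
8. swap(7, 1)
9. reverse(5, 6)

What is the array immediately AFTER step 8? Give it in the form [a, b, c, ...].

After 1 (reverse(0, 7)): [D, G, H, C, F, A, B, E]
After 2 (reverse(0, 7)): [E, B, A, F, C, H, G, D]
After 3 (reverse(1, 5)): [E, H, C, F, A, B, G, D]
After 4 (swap(5, 7)): [E, H, C, F, A, D, G, B]
After 5 (rotate_left(3, 7, k=1)): [E, H, C, A, D, G, B, F]
After 6 (reverse(1, 2)): [E, C, H, A, D, G, B, F]
After 7 (rotate_left(1, 6, k=1)): [E, H, A, D, G, B, C, F]
After 8 (swap(7, 1)): [E, F, A, D, G, B, C, H]

Answer: [E, F, A, D, G, B, C, H]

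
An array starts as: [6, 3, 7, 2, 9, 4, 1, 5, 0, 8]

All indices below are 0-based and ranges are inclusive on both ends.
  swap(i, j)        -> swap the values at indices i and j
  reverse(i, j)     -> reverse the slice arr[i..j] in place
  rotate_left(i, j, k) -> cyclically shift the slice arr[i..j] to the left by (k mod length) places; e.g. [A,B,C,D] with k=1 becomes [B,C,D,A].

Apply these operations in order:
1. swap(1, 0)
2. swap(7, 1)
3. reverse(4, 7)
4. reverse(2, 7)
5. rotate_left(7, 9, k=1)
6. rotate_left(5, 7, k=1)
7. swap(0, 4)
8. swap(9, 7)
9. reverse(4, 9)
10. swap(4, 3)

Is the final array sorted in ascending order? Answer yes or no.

After 1 (swap(1, 0)): [3, 6, 7, 2, 9, 4, 1, 5, 0, 8]
After 2 (swap(7, 1)): [3, 5, 7, 2, 9, 4, 1, 6, 0, 8]
After 3 (reverse(4, 7)): [3, 5, 7, 2, 6, 1, 4, 9, 0, 8]
After 4 (reverse(2, 7)): [3, 5, 9, 4, 1, 6, 2, 7, 0, 8]
After 5 (rotate_left(7, 9, k=1)): [3, 5, 9, 4, 1, 6, 2, 0, 8, 7]
After 6 (rotate_left(5, 7, k=1)): [3, 5, 9, 4, 1, 2, 0, 6, 8, 7]
After 7 (swap(0, 4)): [1, 5, 9, 4, 3, 2, 0, 6, 8, 7]
After 8 (swap(9, 7)): [1, 5, 9, 4, 3, 2, 0, 7, 8, 6]
After 9 (reverse(4, 9)): [1, 5, 9, 4, 6, 8, 7, 0, 2, 3]
After 10 (swap(4, 3)): [1, 5, 9, 6, 4, 8, 7, 0, 2, 3]

Answer: no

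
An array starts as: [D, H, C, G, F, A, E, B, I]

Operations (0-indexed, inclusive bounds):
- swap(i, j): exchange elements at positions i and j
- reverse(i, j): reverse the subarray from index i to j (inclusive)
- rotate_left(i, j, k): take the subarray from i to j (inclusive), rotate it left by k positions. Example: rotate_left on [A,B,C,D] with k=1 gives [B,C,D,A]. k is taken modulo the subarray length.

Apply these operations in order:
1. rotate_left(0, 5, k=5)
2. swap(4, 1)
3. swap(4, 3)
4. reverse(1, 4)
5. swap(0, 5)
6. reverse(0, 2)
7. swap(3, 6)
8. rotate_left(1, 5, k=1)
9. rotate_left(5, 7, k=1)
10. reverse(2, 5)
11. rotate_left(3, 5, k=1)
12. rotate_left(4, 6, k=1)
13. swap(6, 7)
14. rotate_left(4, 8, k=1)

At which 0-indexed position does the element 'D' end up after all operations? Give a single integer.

After 1 (rotate_left(0, 5, k=5)): [A, D, H, C, G, F, E, B, I]
After 2 (swap(4, 1)): [A, G, H, C, D, F, E, B, I]
After 3 (swap(4, 3)): [A, G, H, D, C, F, E, B, I]
After 4 (reverse(1, 4)): [A, C, D, H, G, F, E, B, I]
After 5 (swap(0, 5)): [F, C, D, H, G, A, E, B, I]
After 6 (reverse(0, 2)): [D, C, F, H, G, A, E, B, I]
After 7 (swap(3, 6)): [D, C, F, E, G, A, H, B, I]
After 8 (rotate_left(1, 5, k=1)): [D, F, E, G, A, C, H, B, I]
After 9 (rotate_left(5, 7, k=1)): [D, F, E, G, A, H, B, C, I]
After 10 (reverse(2, 5)): [D, F, H, A, G, E, B, C, I]
After 11 (rotate_left(3, 5, k=1)): [D, F, H, G, E, A, B, C, I]
After 12 (rotate_left(4, 6, k=1)): [D, F, H, G, A, B, E, C, I]
After 13 (swap(6, 7)): [D, F, H, G, A, B, C, E, I]
After 14 (rotate_left(4, 8, k=1)): [D, F, H, G, B, C, E, I, A]

Answer: 0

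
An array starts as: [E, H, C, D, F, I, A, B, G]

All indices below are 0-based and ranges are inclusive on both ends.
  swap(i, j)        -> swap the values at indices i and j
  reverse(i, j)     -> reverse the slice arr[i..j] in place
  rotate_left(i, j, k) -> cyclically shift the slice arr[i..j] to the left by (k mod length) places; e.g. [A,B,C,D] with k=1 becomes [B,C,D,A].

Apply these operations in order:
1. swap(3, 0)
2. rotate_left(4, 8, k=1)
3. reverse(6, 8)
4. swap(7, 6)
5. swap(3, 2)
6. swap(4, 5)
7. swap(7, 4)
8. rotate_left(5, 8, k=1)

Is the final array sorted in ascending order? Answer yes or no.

After 1 (swap(3, 0)): [D, H, C, E, F, I, A, B, G]
After 2 (rotate_left(4, 8, k=1)): [D, H, C, E, I, A, B, G, F]
After 3 (reverse(6, 8)): [D, H, C, E, I, A, F, G, B]
After 4 (swap(7, 6)): [D, H, C, E, I, A, G, F, B]
After 5 (swap(3, 2)): [D, H, E, C, I, A, G, F, B]
After 6 (swap(4, 5)): [D, H, E, C, A, I, G, F, B]
After 7 (swap(7, 4)): [D, H, E, C, F, I, G, A, B]
After 8 (rotate_left(5, 8, k=1)): [D, H, E, C, F, G, A, B, I]

Answer: no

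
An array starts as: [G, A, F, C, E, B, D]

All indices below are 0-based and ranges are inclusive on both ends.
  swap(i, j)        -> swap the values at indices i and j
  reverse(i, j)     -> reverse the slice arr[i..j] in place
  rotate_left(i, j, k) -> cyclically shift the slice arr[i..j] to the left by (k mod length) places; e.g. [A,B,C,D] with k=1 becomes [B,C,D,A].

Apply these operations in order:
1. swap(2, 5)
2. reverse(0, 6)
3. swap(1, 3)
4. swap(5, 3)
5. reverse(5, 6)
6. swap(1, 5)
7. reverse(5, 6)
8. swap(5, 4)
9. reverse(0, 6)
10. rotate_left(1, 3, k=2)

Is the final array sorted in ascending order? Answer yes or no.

Answer: no

Derivation:
After 1 (swap(2, 5)): [G, A, B, C, E, F, D]
After 2 (reverse(0, 6)): [D, F, E, C, B, A, G]
After 3 (swap(1, 3)): [D, C, E, F, B, A, G]
After 4 (swap(5, 3)): [D, C, E, A, B, F, G]
After 5 (reverse(5, 6)): [D, C, E, A, B, G, F]
After 6 (swap(1, 5)): [D, G, E, A, B, C, F]
After 7 (reverse(5, 6)): [D, G, E, A, B, F, C]
After 8 (swap(5, 4)): [D, G, E, A, F, B, C]
After 9 (reverse(0, 6)): [C, B, F, A, E, G, D]
After 10 (rotate_left(1, 3, k=2)): [C, A, B, F, E, G, D]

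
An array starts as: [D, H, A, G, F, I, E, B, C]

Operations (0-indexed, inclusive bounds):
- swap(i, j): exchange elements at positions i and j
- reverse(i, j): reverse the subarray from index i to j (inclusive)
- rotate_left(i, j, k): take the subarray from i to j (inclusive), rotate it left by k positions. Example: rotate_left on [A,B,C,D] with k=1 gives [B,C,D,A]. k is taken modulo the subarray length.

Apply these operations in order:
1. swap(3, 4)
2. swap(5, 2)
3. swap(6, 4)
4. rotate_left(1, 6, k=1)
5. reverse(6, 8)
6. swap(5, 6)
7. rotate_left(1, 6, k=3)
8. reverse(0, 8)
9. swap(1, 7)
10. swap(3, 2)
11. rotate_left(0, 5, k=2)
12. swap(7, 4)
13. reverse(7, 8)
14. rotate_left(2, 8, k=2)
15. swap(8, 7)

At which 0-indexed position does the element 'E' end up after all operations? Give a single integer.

Answer: 1

Derivation:
After 1 (swap(3, 4)): [D, H, A, F, G, I, E, B, C]
After 2 (swap(5, 2)): [D, H, I, F, G, A, E, B, C]
After 3 (swap(6, 4)): [D, H, I, F, E, A, G, B, C]
After 4 (rotate_left(1, 6, k=1)): [D, I, F, E, A, G, H, B, C]
After 5 (reverse(6, 8)): [D, I, F, E, A, G, C, B, H]
After 6 (swap(5, 6)): [D, I, F, E, A, C, G, B, H]
After 7 (rotate_left(1, 6, k=3)): [D, A, C, G, I, F, E, B, H]
After 8 (reverse(0, 8)): [H, B, E, F, I, G, C, A, D]
After 9 (swap(1, 7)): [H, A, E, F, I, G, C, B, D]
After 10 (swap(3, 2)): [H, A, F, E, I, G, C, B, D]
After 11 (rotate_left(0, 5, k=2)): [F, E, I, G, H, A, C, B, D]
After 12 (swap(7, 4)): [F, E, I, G, B, A, C, H, D]
After 13 (reverse(7, 8)): [F, E, I, G, B, A, C, D, H]
After 14 (rotate_left(2, 8, k=2)): [F, E, B, A, C, D, H, I, G]
After 15 (swap(8, 7)): [F, E, B, A, C, D, H, G, I]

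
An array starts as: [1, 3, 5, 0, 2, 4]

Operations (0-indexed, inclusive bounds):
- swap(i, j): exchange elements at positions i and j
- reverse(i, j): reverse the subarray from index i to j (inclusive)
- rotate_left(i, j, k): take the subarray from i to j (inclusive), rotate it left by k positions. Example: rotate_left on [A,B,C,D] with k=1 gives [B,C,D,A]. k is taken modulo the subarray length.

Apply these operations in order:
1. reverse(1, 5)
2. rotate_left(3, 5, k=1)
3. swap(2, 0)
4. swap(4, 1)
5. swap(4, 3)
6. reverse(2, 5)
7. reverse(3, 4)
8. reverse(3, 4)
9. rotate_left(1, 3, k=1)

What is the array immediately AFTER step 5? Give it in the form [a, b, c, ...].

Answer: [2, 3, 1, 4, 5, 0]

Derivation:
After 1 (reverse(1, 5)): [1, 4, 2, 0, 5, 3]
After 2 (rotate_left(3, 5, k=1)): [1, 4, 2, 5, 3, 0]
After 3 (swap(2, 0)): [2, 4, 1, 5, 3, 0]
After 4 (swap(4, 1)): [2, 3, 1, 5, 4, 0]
After 5 (swap(4, 3)): [2, 3, 1, 4, 5, 0]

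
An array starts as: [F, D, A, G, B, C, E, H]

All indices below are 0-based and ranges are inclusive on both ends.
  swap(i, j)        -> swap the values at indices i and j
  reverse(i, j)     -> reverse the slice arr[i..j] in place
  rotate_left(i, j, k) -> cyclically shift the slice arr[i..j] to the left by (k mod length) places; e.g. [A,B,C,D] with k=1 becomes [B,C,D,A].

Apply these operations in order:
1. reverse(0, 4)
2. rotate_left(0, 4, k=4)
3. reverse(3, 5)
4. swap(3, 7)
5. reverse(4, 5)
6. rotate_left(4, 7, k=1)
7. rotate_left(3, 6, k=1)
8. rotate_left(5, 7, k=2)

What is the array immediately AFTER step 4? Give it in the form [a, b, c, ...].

After 1 (reverse(0, 4)): [B, G, A, D, F, C, E, H]
After 2 (rotate_left(0, 4, k=4)): [F, B, G, A, D, C, E, H]
After 3 (reverse(3, 5)): [F, B, G, C, D, A, E, H]
After 4 (swap(3, 7)): [F, B, G, H, D, A, E, C]

Answer: [F, B, G, H, D, A, E, C]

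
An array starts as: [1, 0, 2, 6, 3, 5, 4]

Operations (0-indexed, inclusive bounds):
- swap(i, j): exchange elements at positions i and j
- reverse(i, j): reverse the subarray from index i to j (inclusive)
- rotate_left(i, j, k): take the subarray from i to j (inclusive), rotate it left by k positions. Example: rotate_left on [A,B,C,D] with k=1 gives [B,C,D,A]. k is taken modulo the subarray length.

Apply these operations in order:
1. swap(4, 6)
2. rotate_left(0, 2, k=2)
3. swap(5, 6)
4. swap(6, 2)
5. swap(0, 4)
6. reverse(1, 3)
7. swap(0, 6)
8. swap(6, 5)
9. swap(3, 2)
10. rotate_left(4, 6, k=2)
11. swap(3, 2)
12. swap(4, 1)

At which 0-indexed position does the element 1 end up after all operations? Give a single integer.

Answer: 3

Derivation:
After 1 (swap(4, 6)): [1, 0, 2, 6, 4, 5, 3]
After 2 (rotate_left(0, 2, k=2)): [2, 1, 0, 6, 4, 5, 3]
After 3 (swap(5, 6)): [2, 1, 0, 6, 4, 3, 5]
After 4 (swap(6, 2)): [2, 1, 5, 6, 4, 3, 0]
After 5 (swap(0, 4)): [4, 1, 5, 6, 2, 3, 0]
After 6 (reverse(1, 3)): [4, 6, 5, 1, 2, 3, 0]
After 7 (swap(0, 6)): [0, 6, 5, 1, 2, 3, 4]
After 8 (swap(6, 5)): [0, 6, 5, 1, 2, 4, 3]
After 9 (swap(3, 2)): [0, 6, 1, 5, 2, 4, 3]
After 10 (rotate_left(4, 6, k=2)): [0, 6, 1, 5, 3, 2, 4]
After 11 (swap(3, 2)): [0, 6, 5, 1, 3, 2, 4]
After 12 (swap(4, 1)): [0, 3, 5, 1, 6, 2, 4]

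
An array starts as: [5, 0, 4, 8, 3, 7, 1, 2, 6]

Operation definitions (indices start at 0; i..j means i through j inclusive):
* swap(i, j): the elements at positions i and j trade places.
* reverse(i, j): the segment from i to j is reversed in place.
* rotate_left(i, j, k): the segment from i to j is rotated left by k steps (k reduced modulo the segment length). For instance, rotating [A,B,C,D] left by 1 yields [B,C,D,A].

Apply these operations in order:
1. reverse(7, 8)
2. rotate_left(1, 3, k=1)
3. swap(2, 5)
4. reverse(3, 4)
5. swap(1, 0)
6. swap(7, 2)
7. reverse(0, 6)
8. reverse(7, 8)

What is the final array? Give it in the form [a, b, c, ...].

After 1 (reverse(7, 8)): [5, 0, 4, 8, 3, 7, 1, 6, 2]
After 2 (rotate_left(1, 3, k=1)): [5, 4, 8, 0, 3, 7, 1, 6, 2]
After 3 (swap(2, 5)): [5, 4, 7, 0, 3, 8, 1, 6, 2]
After 4 (reverse(3, 4)): [5, 4, 7, 3, 0, 8, 1, 6, 2]
After 5 (swap(1, 0)): [4, 5, 7, 3, 0, 8, 1, 6, 2]
After 6 (swap(7, 2)): [4, 5, 6, 3, 0, 8, 1, 7, 2]
After 7 (reverse(0, 6)): [1, 8, 0, 3, 6, 5, 4, 7, 2]
After 8 (reverse(7, 8)): [1, 8, 0, 3, 6, 5, 4, 2, 7]

Answer: [1, 8, 0, 3, 6, 5, 4, 2, 7]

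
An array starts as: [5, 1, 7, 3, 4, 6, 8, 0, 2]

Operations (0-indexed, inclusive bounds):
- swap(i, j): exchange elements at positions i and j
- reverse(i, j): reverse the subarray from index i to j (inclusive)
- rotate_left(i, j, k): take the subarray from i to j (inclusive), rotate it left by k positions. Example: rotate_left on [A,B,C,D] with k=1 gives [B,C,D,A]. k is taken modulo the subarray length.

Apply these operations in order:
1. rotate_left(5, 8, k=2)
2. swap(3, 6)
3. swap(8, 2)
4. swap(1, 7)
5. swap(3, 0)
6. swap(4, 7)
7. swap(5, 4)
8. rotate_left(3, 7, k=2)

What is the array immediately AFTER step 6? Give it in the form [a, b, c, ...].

After 1 (rotate_left(5, 8, k=2)): [5, 1, 7, 3, 4, 0, 2, 6, 8]
After 2 (swap(3, 6)): [5, 1, 7, 2, 4, 0, 3, 6, 8]
After 3 (swap(8, 2)): [5, 1, 8, 2, 4, 0, 3, 6, 7]
After 4 (swap(1, 7)): [5, 6, 8, 2, 4, 0, 3, 1, 7]
After 5 (swap(3, 0)): [2, 6, 8, 5, 4, 0, 3, 1, 7]
After 6 (swap(4, 7)): [2, 6, 8, 5, 1, 0, 3, 4, 7]

Answer: [2, 6, 8, 5, 1, 0, 3, 4, 7]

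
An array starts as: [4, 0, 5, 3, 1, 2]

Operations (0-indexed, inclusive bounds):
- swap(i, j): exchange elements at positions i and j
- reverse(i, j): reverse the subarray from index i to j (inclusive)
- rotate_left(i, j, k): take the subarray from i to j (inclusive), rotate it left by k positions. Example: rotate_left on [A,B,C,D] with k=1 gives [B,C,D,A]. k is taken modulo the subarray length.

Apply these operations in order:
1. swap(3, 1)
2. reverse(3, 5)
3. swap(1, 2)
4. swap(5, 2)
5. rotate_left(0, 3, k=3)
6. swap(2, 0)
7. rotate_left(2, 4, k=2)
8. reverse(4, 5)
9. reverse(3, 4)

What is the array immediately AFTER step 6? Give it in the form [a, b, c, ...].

After 1 (swap(3, 1)): [4, 3, 5, 0, 1, 2]
After 2 (reverse(3, 5)): [4, 3, 5, 2, 1, 0]
After 3 (swap(1, 2)): [4, 5, 3, 2, 1, 0]
After 4 (swap(5, 2)): [4, 5, 0, 2, 1, 3]
After 5 (rotate_left(0, 3, k=3)): [2, 4, 5, 0, 1, 3]
After 6 (swap(2, 0)): [5, 4, 2, 0, 1, 3]

Answer: [5, 4, 2, 0, 1, 3]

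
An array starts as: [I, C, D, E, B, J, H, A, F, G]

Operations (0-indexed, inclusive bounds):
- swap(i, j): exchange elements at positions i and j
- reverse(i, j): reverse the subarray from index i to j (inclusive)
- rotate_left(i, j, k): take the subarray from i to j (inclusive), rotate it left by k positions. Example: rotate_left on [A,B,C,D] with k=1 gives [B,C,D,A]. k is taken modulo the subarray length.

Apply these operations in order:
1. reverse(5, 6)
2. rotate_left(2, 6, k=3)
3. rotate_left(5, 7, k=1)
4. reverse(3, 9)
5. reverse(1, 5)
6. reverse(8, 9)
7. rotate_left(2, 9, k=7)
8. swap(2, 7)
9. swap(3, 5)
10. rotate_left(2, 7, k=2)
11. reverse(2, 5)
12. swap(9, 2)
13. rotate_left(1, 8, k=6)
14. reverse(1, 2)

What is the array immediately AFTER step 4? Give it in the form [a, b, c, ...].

Answer: [I, C, H, G, F, E, A, B, D, J]

Derivation:
After 1 (reverse(5, 6)): [I, C, D, E, B, H, J, A, F, G]
After 2 (rotate_left(2, 6, k=3)): [I, C, H, J, D, E, B, A, F, G]
After 3 (rotate_left(5, 7, k=1)): [I, C, H, J, D, B, A, E, F, G]
After 4 (reverse(3, 9)): [I, C, H, G, F, E, A, B, D, J]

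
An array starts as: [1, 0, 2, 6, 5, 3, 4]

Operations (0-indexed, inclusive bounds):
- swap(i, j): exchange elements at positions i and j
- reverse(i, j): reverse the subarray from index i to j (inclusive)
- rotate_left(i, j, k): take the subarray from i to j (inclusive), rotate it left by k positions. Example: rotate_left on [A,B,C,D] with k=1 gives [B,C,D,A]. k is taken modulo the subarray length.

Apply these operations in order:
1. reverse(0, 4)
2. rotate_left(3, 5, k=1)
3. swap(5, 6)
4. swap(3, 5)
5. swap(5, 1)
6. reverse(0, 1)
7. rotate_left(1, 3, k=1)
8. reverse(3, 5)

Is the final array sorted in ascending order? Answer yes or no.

After 1 (reverse(0, 4)): [5, 6, 2, 0, 1, 3, 4]
After 2 (rotate_left(3, 5, k=1)): [5, 6, 2, 1, 3, 0, 4]
After 3 (swap(5, 6)): [5, 6, 2, 1, 3, 4, 0]
After 4 (swap(3, 5)): [5, 6, 2, 4, 3, 1, 0]
After 5 (swap(5, 1)): [5, 1, 2, 4, 3, 6, 0]
After 6 (reverse(0, 1)): [1, 5, 2, 4, 3, 6, 0]
After 7 (rotate_left(1, 3, k=1)): [1, 2, 4, 5, 3, 6, 0]
After 8 (reverse(3, 5)): [1, 2, 4, 6, 3, 5, 0]

Answer: no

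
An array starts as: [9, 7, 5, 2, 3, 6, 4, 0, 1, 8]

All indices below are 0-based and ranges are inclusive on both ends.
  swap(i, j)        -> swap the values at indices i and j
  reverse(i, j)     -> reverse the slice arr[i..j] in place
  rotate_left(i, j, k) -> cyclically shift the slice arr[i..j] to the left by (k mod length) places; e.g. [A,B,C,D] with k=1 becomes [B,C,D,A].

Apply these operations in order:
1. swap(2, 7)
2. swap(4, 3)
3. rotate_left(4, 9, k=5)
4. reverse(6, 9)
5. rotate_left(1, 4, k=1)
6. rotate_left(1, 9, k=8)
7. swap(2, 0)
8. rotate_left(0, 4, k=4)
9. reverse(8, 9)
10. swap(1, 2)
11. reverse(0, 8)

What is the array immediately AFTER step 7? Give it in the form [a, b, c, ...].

Answer: [0, 6, 9, 3, 8, 7, 2, 1, 5, 4]

Derivation:
After 1 (swap(2, 7)): [9, 7, 0, 2, 3, 6, 4, 5, 1, 8]
After 2 (swap(4, 3)): [9, 7, 0, 3, 2, 6, 4, 5, 1, 8]
After 3 (rotate_left(4, 9, k=5)): [9, 7, 0, 3, 8, 2, 6, 4, 5, 1]
After 4 (reverse(6, 9)): [9, 7, 0, 3, 8, 2, 1, 5, 4, 6]
After 5 (rotate_left(1, 4, k=1)): [9, 0, 3, 8, 7, 2, 1, 5, 4, 6]
After 6 (rotate_left(1, 9, k=8)): [9, 6, 0, 3, 8, 7, 2, 1, 5, 4]
After 7 (swap(2, 0)): [0, 6, 9, 3, 8, 7, 2, 1, 5, 4]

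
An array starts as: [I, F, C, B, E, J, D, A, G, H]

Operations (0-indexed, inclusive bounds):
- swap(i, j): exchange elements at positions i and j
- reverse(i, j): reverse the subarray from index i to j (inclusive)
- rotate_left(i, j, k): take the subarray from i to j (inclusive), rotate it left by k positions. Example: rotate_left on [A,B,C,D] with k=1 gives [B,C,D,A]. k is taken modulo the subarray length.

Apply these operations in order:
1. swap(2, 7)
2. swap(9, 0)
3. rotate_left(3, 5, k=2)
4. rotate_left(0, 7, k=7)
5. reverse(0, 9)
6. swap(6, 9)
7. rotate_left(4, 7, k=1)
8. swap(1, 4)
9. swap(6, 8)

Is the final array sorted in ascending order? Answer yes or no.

Answer: no

Derivation:
After 1 (swap(2, 7)): [I, F, A, B, E, J, D, C, G, H]
After 2 (swap(9, 0)): [H, F, A, B, E, J, D, C, G, I]
After 3 (rotate_left(3, 5, k=2)): [H, F, A, J, B, E, D, C, G, I]
After 4 (rotate_left(0, 7, k=7)): [C, H, F, A, J, B, E, D, G, I]
After 5 (reverse(0, 9)): [I, G, D, E, B, J, A, F, H, C]
After 6 (swap(6, 9)): [I, G, D, E, B, J, C, F, H, A]
After 7 (rotate_left(4, 7, k=1)): [I, G, D, E, J, C, F, B, H, A]
After 8 (swap(1, 4)): [I, J, D, E, G, C, F, B, H, A]
After 9 (swap(6, 8)): [I, J, D, E, G, C, H, B, F, A]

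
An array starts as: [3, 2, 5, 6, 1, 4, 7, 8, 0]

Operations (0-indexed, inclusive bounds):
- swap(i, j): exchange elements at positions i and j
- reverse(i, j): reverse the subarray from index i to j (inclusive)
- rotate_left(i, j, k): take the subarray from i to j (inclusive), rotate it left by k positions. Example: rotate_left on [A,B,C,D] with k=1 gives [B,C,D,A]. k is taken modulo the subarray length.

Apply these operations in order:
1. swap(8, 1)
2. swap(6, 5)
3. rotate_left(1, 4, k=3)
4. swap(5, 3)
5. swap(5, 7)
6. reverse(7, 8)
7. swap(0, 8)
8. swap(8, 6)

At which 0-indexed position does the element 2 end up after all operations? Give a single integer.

Answer: 7

Derivation:
After 1 (swap(8, 1)): [3, 0, 5, 6, 1, 4, 7, 8, 2]
After 2 (swap(6, 5)): [3, 0, 5, 6, 1, 7, 4, 8, 2]
After 3 (rotate_left(1, 4, k=3)): [3, 1, 0, 5, 6, 7, 4, 8, 2]
After 4 (swap(5, 3)): [3, 1, 0, 7, 6, 5, 4, 8, 2]
After 5 (swap(5, 7)): [3, 1, 0, 7, 6, 8, 4, 5, 2]
After 6 (reverse(7, 8)): [3, 1, 0, 7, 6, 8, 4, 2, 5]
After 7 (swap(0, 8)): [5, 1, 0, 7, 6, 8, 4, 2, 3]
After 8 (swap(8, 6)): [5, 1, 0, 7, 6, 8, 3, 2, 4]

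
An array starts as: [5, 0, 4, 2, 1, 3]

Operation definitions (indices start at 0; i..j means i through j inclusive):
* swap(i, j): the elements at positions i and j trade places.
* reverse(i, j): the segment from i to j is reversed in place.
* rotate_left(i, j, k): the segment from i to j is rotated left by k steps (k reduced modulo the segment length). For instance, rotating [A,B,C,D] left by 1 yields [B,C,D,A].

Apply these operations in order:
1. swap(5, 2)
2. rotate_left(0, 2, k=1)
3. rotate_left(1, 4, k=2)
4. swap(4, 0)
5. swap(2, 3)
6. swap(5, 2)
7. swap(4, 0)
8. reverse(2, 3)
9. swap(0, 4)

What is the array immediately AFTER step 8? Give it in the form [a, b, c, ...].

Answer: [0, 2, 1, 4, 5, 3]

Derivation:
After 1 (swap(5, 2)): [5, 0, 3, 2, 1, 4]
After 2 (rotate_left(0, 2, k=1)): [0, 3, 5, 2, 1, 4]
After 3 (rotate_left(1, 4, k=2)): [0, 2, 1, 3, 5, 4]
After 4 (swap(4, 0)): [5, 2, 1, 3, 0, 4]
After 5 (swap(2, 3)): [5, 2, 3, 1, 0, 4]
After 6 (swap(5, 2)): [5, 2, 4, 1, 0, 3]
After 7 (swap(4, 0)): [0, 2, 4, 1, 5, 3]
After 8 (reverse(2, 3)): [0, 2, 1, 4, 5, 3]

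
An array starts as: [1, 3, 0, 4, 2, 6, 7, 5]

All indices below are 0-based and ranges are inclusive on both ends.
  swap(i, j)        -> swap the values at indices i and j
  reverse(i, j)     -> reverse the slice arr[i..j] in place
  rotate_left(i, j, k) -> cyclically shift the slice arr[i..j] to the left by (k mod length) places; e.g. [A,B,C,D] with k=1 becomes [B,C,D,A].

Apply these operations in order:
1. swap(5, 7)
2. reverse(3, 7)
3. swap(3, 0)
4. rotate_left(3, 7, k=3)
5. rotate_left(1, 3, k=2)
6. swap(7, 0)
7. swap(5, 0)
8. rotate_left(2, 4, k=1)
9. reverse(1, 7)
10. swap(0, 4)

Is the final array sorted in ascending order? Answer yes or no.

Answer: no

Derivation:
After 1 (swap(5, 7)): [1, 3, 0, 4, 2, 5, 7, 6]
After 2 (reverse(3, 7)): [1, 3, 0, 6, 7, 5, 2, 4]
After 3 (swap(3, 0)): [6, 3, 0, 1, 7, 5, 2, 4]
After 4 (rotate_left(3, 7, k=3)): [6, 3, 0, 2, 4, 1, 7, 5]
After 5 (rotate_left(1, 3, k=2)): [6, 2, 3, 0, 4, 1, 7, 5]
After 6 (swap(7, 0)): [5, 2, 3, 0, 4, 1, 7, 6]
After 7 (swap(5, 0)): [1, 2, 3, 0, 4, 5, 7, 6]
After 8 (rotate_left(2, 4, k=1)): [1, 2, 0, 4, 3, 5, 7, 6]
After 9 (reverse(1, 7)): [1, 6, 7, 5, 3, 4, 0, 2]
After 10 (swap(0, 4)): [3, 6, 7, 5, 1, 4, 0, 2]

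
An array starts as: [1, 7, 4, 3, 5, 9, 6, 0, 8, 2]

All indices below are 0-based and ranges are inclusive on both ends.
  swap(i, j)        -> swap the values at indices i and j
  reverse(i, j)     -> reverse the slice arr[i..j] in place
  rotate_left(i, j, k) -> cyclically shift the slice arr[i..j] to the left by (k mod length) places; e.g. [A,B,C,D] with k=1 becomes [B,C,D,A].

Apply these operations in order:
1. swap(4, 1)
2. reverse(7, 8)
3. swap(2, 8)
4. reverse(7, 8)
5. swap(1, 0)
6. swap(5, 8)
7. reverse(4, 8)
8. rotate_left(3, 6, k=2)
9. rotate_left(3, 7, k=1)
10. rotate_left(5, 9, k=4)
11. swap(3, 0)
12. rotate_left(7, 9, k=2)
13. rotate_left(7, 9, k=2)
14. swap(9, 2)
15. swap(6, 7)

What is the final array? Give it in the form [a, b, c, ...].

After 1 (swap(4, 1)): [1, 5, 4, 3, 7, 9, 6, 0, 8, 2]
After 2 (reverse(7, 8)): [1, 5, 4, 3, 7, 9, 6, 8, 0, 2]
After 3 (swap(2, 8)): [1, 5, 0, 3, 7, 9, 6, 8, 4, 2]
After 4 (reverse(7, 8)): [1, 5, 0, 3, 7, 9, 6, 4, 8, 2]
After 5 (swap(1, 0)): [5, 1, 0, 3, 7, 9, 6, 4, 8, 2]
After 6 (swap(5, 8)): [5, 1, 0, 3, 7, 8, 6, 4, 9, 2]
After 7 (reverse(4, 8)): [5, 1, 0, 3, 9, 4, 6, 8, 7, 2]
After 8 (rotate_left(3, 6, k=2)): [5, 1, 0, 4, 6, 3, 9, 8, 7, 2]
After 9 (rotate_left(3, 7, k=1)): [5, 1, 0, 6, 3, 9, 8, 4, 7, 2]
After 10 (rotate_left(5, 9, k=4)): [5, 1, 0, 6, 3, 2, 9, 8, 4, 7]
After 11 (swap(3, 0)): [6, 1, 0, 5, 3, 2, 9, 8, 4, 7]
After 12 (rotate_left(7, 9, k=2)): [6, 1, 0, 5, 3, 2, 9, 7, 8, 4]
After 13 (rotate_left(7, 9, k=2)): [6, 1, 0, 5, 3, 2, 9, 4, 7, 8]
After 14 (swap(9, 2)): [6, 1, 8, 5, 3, 2, 9, 4, 7, 0]
After 15 (swap(6, 7)): [6, 1, 8, 5, 3, 2, 4, 9, 7, 0]

Answer: [6, 1, 8, 5, 3, 2, 4, 9, 7, 0]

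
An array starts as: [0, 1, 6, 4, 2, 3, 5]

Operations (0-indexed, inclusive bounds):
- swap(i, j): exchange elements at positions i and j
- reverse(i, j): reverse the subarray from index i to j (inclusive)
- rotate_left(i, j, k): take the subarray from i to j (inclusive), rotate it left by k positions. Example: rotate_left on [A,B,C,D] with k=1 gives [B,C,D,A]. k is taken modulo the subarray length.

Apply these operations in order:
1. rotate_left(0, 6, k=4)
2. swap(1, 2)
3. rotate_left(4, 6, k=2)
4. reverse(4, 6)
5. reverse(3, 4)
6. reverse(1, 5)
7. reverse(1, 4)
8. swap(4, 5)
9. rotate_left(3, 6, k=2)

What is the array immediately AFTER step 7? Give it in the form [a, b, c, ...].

After 1 (rotate_left(0, 6, k=4)): [2, 3, 5, 0, 1, 6, 4]
After 2 (swap(1, 2)): [2, 5, 3, 0, 1, 6, 4]
After 3 (rotate_left(4, 6, k=2)): [2, 5, 3, 0, 4, 1, 6]
After 4 (reverse(4, 6)): [2, 5, 3, 0, 6, 1, 4]
After 5 (reverse(3, 4)): [2, 5, 3, 6, 0, 1, 4]
After 6 (reverse(1, 5)): [2, 1, 0, 6, 3, 5, 4]
After 7 (reverse(1, 4)): [2, 3, 6, 0, 1, 5, 4]

Answer: [2, 3, 6, 0, 1, 5, 4]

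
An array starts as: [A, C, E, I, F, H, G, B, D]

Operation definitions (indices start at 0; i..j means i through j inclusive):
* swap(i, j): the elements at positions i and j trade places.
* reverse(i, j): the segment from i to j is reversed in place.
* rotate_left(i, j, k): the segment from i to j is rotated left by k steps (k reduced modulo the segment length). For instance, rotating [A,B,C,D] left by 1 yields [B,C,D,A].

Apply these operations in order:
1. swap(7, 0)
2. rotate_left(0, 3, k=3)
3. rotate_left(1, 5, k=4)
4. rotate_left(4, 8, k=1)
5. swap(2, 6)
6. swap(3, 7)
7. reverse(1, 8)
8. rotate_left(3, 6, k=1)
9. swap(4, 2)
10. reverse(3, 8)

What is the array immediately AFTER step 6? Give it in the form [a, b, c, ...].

Answer: [I, H, A, D, F, G, B, C, E]

Derivation:
After 1 (swap(7, 0)): [B, C, E, I, F, H, G, A, D]
After 2 (rotate_left(0, 3, k=3)): [I, B, C, E, F, H, G, A, D]
After 3 (rotate_left(1, 5, k=4)): [I, H, B, C, E, F, G, A, D]
After 4 (rotate_left(4, 8, k=1)): [I, H, B, C, F, G, A, D, E]
After 5 (swap(2, 6)): [I, H, A, C, F, G, B, D, E]
After 6 (swap(3, 7)): [I, H, A, D, F, G, B, C, E]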